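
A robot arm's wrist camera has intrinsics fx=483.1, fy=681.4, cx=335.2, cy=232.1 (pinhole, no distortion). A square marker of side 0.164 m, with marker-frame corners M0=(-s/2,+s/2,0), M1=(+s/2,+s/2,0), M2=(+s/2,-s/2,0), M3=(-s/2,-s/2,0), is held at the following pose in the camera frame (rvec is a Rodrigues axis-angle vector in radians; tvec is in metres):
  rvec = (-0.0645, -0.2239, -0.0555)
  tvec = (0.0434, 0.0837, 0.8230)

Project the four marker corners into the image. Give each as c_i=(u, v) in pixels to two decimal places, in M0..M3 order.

c0=(316.28, 376.33) c1=(409.30, 363.63) c2=(402.65, 230.55) c3=(310.41, 237.08)

Intrinsics K: fx=483.1, fy=681.4, cx=335.2, cy=232.1
Marker side s = 0.164 m; corners in marker frame (Z=0):
  M0 = (-0.0820, +0.0820, 0)
  M1 = (+0.0820, +0.0820, 0)
  M2 = (+0.0820, -0.0820, 0)
  M3 = (-0.0820, -0.0820, 0)
rvec = (-0.0645, -0.2239, -0.0555), |rvec| = θ = 0.23952 rad = 13.724°
Rodrigues: sinθ=0.23724, 1−cosθ=0.02855; R = I + sinθ·[k]× + (1−cosθ)·[k]×²:
    [+0.97352 +0.06216 -0.21998]
    [-0.04778 +0.99640 +0.07007]
    [+0.22355 -0.05770 +0.97298]
t = (0.0434, 0.0837, 0.8230) m
M0: Pc = R·M0+t = (-0.03133, +0.16932, +0.79994); u = 483.1·(-0.03133)/0.79994 + 335.2 = 316.2780, v = 681.4·(+0.16932)/0.79994 + 232.1 = 376.3320
M1: Pc = R·M1+t = (+0.12833, +0.16149, +0.83660); u = 483.1·(+0.12833)/0.83660 + 335.2 = 409.3025, v = 681.4·(+0.16149)/0.83660 + 232.1 = 363.6286
M2: Pc = R·M2+t = (+0.11813, -0.00192, +0.84606); u = 483.1·(+0.11813)/0.84606 + 335.2 = 402.6531, v = 681.4·(-0.00192)/0.84606 + 232.1 = 230.5513
M3: Pc = R·M3+t = (-0.04153, +0.00591, +0.80940); u = 483.1·(-0.04153)/0.80940 + 335.2 = 310.4150, v = 681.4·(+0.00591)/0.80940 + 232.1 = 237.0786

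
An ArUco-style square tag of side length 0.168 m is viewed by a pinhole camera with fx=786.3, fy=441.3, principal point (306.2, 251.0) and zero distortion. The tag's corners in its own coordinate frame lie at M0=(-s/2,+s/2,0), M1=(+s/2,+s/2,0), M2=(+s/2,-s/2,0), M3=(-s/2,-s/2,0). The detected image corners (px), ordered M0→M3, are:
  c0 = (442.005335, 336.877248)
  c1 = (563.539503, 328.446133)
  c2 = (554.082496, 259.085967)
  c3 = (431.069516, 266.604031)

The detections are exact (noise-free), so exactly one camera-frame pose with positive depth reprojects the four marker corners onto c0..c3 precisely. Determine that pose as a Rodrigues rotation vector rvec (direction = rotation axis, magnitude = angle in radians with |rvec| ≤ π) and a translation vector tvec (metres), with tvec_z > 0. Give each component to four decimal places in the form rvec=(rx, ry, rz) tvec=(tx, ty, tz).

Intrinsics K: fx=786.3, fy=441.3, cx=306.2, cy=251.0
Marker side s = 0.168 m; corners in marker frame (Z=0):
  M0 = (-0.0840, +0.0840, 0)
  M1 = (+0.0840, +0.0840, 0)
  M2 = (+0.0840, -0.0840, 0)
  M3 = (-0.0840, -0.0840, 0)
Detected image corners:
  c0 = (442.005335, 336.877248) px
  c1 = (563.539503, 328.446133) px
  c2 = (554.082496, 259.085967) px
  c3 = (431.069516, 266.604031) px
Planar DLT: solve 8×8 A·h = b for H (H[2,2]=1):
  H  [+770.22412 +92.95071 +498.13982]
  H  [-22.09764 +434.87444 +297.91504]
  H  [+0.08525 +0.06488 +1.00000]
B = K⁻¹H; ‖b₁‖=0.955286, ‖b₂‖=0.955286; λ = 2/(‖b₁‖+‖b₂‖) = 1.046807, sign → tz>0 ⇒ λ=+1.046807
r₁ = λ·B[:,0] = (+0.99065,-0.10318,+0.08925); r₂ = λ·B[:,1] = (+0.09730,+0.99294,+0.06792)
r₃ = r₁×r₂ = (-0.09562,-0.05860,+0.99369); SVD([r₁ r₂ r₃]) → R = UVᵀ:
  R  [+0.99065 +0.09730 -0.09562]
  R  [-0.10318 +0.99294 -0.05860]
  R  [+0.08925 +0.06792 +0.99369]
t = (+0.25553, +0.11129, +1.04681) m
tr R = 2.977278; θ = arccos((tr R − 1)/2) = 0.150883 rad = 8.645°
axis k = ((R−Rᵀ)₃₂, (R−Rᵀ)₁₃, (R−Rᵀ)₂₁) / (2 sinθ) = (+0.420849, -0.614953, -0.666872)
rvec = θ·k = (+0.063499, -0.092786, -0.100619)

rvec=(0.0635, -0.0928, -0.1006) tvec=(0.2555, 0.1113, 1.0468)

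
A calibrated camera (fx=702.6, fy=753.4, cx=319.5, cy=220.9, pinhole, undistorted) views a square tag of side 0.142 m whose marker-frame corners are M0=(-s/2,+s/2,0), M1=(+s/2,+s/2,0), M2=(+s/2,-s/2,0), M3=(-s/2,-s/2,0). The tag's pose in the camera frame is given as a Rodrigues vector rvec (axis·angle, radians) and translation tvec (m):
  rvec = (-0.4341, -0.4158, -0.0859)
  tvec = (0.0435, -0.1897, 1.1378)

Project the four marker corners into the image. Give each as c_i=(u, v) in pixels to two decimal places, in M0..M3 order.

Intrinsics K: fx=702.6, fy=753.4, cx=319.5, cy=220.9
Marker side s = 0.142 m; corners in marker frame (Z=0):
  M0 = (-0.0710, +0.0710, 0)
  M1 = (+0.0710, +0.0710, 0)
  M2 = (+0.0710, -0.0710, 0)
  M3 = (-0.0710, -0.0710, 0)
rvec = (-0.4341, -0.4158, -0.0859), |rvec| = θ = 0.60722 rad = 34.791°
Rodrigues: sinθ=0.57058, 1−cosθ=0.17876; R = I + sinθ·[k]× + (1−cosθ)·[k]×²:
    [+0.91260 +0.16823 -0.37264]
    [+0.00679 +0.90506 +0.42523]
    [+0.40879 -0.39059 +0.82482]
t = (0.0435, -0.1897, 1.1378) m
M0: Pc = R·M0+t = (-0.00935, -0.12592, +1.08104); u = 702.6·(-0.00935)/1.08104 + 319.5 = 313.4228, v = 753.4·(-0.12592)/1.08104 + 220.9 = 133.1419
M1: Pc = R·M1+t = (+0.12024, -0.12496, +1.13909); u = 702.6·(+0.12024)/1.13909 + 319.5 = 393.6642, v = 753.4·(-0.12496)/1.13909 + 220.9 = 138.2520
M2: Pc = R·M2+t = (+0.09635, -0.25348, +1.19456); u = 702.6·(+0.09635)/1.19456 + 319.5 = 376.1703, v = 753.4·(-0.25348)/1.19456 + 220.9 = 61.0335
M3: Pc = R·M3+t = (-0.03324, -0.25444, +1.13651); u = 702.6·(-0.03324)/1.13651 + 319.5 = 298.9514, v = 753.4·(-0.25444)/1.13651 + 220.9 = 52.2287

c0=(313.42, 133.14) c1=(393.66, 138.25) c2=(376.17, 61.03) c3=(298.95, 52.23)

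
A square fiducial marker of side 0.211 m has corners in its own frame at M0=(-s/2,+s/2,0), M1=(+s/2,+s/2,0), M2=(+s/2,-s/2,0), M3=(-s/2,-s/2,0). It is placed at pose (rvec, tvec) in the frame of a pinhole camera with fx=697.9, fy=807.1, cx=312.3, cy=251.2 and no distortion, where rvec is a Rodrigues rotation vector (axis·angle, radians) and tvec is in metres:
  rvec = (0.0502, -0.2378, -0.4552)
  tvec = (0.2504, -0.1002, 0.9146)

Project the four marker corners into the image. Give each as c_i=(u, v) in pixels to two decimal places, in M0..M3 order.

c0=(469.92, 287.88) c1=(597.62, 206.88) c2=(535.95, 40.95) c3=(401.96, 115.32)

Intrinsics K: fx=697.9, fy=807.1, cx=312.3, cy=251.2
Marker side s = 0.211 m; corners in marker frame (Z=0):
  M0 = (-0.1055, +0.1055, 0)
  M1 = (+0.1055, +0.1055, 0)
  M2 = (+0.1055, -0.1055, 0)
  M3 = (-0.1055, -0.1055, 0)
rvec = (0.0502, -0.2378, -0.4552), |rvec| = θ = 0.51602 rad = 29.566°
Rodrigues: sinθ=0.49342, 1−cosθ=0.13021; R = I + sinθ·[k]× + (1−cosθ)·[k]×²:
    [+0.87102 +0.42943 -0.23856]
    [-0.44110 +0.89744 +0.00493]
    [+0.21621 +0.10093 +0.97112]
t = (0.2504, -0.1002, 0.9146) m
M0: Pc = R·M0+t = (+0.20381, +0.04102, +0.90244); u = 697.9·(+0.20381)/0.90244 + 312.3 = 469.9177, v = 807.1·(+0.04102)/0.90244 + 251.2 = 287.8834
M1: Pc = R·M1+t = (+0.38760, -0.05206, +0.94806); u = 697.9·(+0.38760)/0.94806 + 312.3 = 597.6244, v = 807.1·(-0.05206)/0.94806 + 251.2 = 206.8836
M2: Pc = R·M2+t = (+0.29699, -0.24142, +0.92676); u = 697.9·(+0.29699)/0.92676 + 312.3 = 535.9476, v = 807.1·(-0.24142)/0.92676 + 251.2 = 40.9547
M3: Pc = R·M3+t = (+0.11320, -0.14834, +0.88114); u = 697.9·(+0.11320)/0.88114 + 312.3 = 401.9610, v = 807.1·(-0.14834)/0.88114 + 251.2 = 115.3213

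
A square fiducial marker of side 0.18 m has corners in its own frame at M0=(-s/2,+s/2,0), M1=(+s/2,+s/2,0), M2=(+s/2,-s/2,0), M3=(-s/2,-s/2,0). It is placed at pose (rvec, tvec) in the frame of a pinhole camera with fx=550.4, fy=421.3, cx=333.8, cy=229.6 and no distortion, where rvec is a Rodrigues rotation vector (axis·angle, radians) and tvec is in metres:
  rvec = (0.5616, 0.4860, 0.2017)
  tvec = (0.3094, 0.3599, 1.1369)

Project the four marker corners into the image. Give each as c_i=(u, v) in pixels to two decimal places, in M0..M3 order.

c0=(435.87, 369.82) c1=(516.69, 398.82) c2=(538.97, 355.01) c3=(449.59, 326.14)

Intrinsics K: fx=550.4, fy=421.3, cx=333.8, cy=229.6
Marker side s = 0.18 m; corners in marker frame (Z=0):
  M0 = (-0.0900, +0.0900, 0)
  M1 = (+0.0900, +0.0900, 0)
  M2 = (+0.0900, -0.0900, 0)
  M3 = (-0.0900, -0.0900, 0)
rvec = (0.5616, 0.4860, 0.2017), |rvec| = θ = 0.76959 rad = 44.094°
Rodrigues: sinθ=0.69584, 1−cosθ=0.28181; R = I + sinθ·[k]× + (1−cosθ)·[k]×²:
    [+0.86826 -0.05251 +0.49332]
    [+0.31224 +0.83058 -0.46114]
    [-0.38553 +0.55442 +0.73755]
t = (0.3094, 0.3599, 1.1369) m
M0: Pc = R·M0+t = (+0.22653, +0.40655, +1.22150); u = 550.4·(+0.22653)/1.22150 + 333.8 = 435.8738, v = 421.3·(+0.40655)/1.22150 + 229.6 = 369.8214
M1: Pc = R·M1+t = (+0.38282, +0.46275, +1.15210); u = 550.4·(+0.38282)/1.15210 + 333.8 = 516.6859, v = 421.3·(+0.46275)/1.15210 + 229.6 = 398.8195
M2: Pc = R·M2+t = (+0.39227, +0.31325, +1.05230); u = 550.4·(+0.39227)/1.05230 + 333.8 = 538.9734, v = 421.3·(+0.31325)/1.05230 + 229.6 = 355.0123
M3: Pc = R·M3+t = (+0.23598, +0.25705, +1.12170); u = 550.4·(+0.23598)/1.12170 + 333.8 = 449.5927, v = 421.3·(+0.25705)/1.12170 + 229.6 = 326.1444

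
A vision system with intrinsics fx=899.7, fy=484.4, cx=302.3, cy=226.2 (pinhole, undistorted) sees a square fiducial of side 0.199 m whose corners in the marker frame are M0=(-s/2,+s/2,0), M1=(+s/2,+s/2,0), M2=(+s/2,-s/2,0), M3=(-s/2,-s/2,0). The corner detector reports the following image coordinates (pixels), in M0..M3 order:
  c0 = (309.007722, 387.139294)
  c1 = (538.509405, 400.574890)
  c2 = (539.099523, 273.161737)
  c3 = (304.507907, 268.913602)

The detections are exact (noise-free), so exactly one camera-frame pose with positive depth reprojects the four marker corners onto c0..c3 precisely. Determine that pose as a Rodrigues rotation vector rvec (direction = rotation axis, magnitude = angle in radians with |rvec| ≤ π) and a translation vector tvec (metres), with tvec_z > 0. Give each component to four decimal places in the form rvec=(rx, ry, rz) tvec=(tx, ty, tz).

rvec=(0.0896, 0.2994, -0.0073) tvec=(0.0990, 0.1692, 0.7678)

Intrinsics K: fx=899.7, fy=484.4, cx=302.3, cy=226.2
Marker side s = 0.199 m; corners in marker frame (Z=0):
  M0 = (-0.0995, +0.0995, 0)
  M1 = (+0.0995, +0.0995, 0)
  M2 = (+0.0995, -0.0995, 0)
  M3 = (-0.0995, -0.0995, 0)
Detected image corners:
  c0 = (309.007722, 387.139294) px
  c1 = (538.509405, 400.574890) px
  c2 = (539.099523, 273.161737) px
  c3 = (304.507907, 268.913602) px
Planar DLT: solve 8×8 A·h = b for H (H[2,2]=1):
  H  [+1003.54129 +58.28145 +418.35834]
  H  [-82.99125 +654.02084 +332.97171]
  H  [-0.38407 +0.11346 +1.00000]
B = K⁻¹H; ‖b₁‖=1.302409, ‖b₂‖=1.302409; λ = 2/(‖b₁‖+‖b₂‖) = 0.767808, sign → tz>0 ⇒ λ=+0.767808
r₁ = λ·B[:,0] = (+0.95551,+0.00616,-0.29489); r₂ = λ·B[:,1] = (+0.02047,+0.99599,+0.08712)
r₃ = r₁×r₂ = (+0.29425,-0.08928,+0.95155); SVD([r₁ r₂ r₃]) → R = UVᵀ:
  R  [+0.95551 +0.02047 +0.29425]
  R  [+0.00616 +0.99599 -0.08928]
  R  [-0.29489 +0.08712 +0.95155]
t = (+0.09904, +0.16924, +0.76781) m
tr R = 2.903049; θ = arccos((tr R − 1)/2) = 0.312641 rad = 17.913°
axis k = ((R−Rᵀ)₃₂, (R−Rᵀ)₁₃, (R−Rᵀ)₂₁) / (2 sinθ) = (+0.286750, +0.957723, -0.023259)
rvec = θ·k = (+0.089650, +0.299423, -0.007272)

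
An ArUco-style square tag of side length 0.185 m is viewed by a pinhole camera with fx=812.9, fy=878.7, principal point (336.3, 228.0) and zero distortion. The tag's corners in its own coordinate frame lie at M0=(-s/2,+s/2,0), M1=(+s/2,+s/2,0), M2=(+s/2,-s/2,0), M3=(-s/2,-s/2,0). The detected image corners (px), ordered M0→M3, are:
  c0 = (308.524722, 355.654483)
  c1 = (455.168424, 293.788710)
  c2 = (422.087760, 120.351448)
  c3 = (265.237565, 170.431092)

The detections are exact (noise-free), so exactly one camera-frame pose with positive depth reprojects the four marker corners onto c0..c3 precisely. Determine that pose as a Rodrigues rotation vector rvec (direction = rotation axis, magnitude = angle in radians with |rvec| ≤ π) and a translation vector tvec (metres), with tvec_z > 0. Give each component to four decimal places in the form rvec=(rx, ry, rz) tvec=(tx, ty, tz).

rvec=(0.1714, -0.4155, -0.2715) tvec=(0.0317, 0.0079, 0.8604)

Intrinsics K: fx=812.9, fy=878.7, cx=336.3, cy=228.0
Marker side s = 0.185 m; corners in marker frame (Z=0):
  M0 = (-0.0925, +0.0925, 0)
  M1 = (+0.0925, +0.0925, 0)
  M2 = (+0.0925, -0.0925, 0)
  M3 = (-0.0925, -0.0925, 0)
Detected image corners:
  c0 = (308.524722, 355.654483) px
  c1 = (455.168424, 293.788710) px
  c2 = (422.087760, 120.351448) px
  c3 = (265.237565, 170.431092) px
Planar DLT: solve 8×8 A·h = b for H (H[2,2]=1):
  H  [+977.25948 +297.50592 +366.25373]
  H  [-201.14792 +1027.82591 +236.03977]
  H  [+0.43460 +0.25421 +1.00000]
B = K⁻¹H; ‖b₁‖=1.162288, ‖b₂‖=1.162288; λ = 2/(‖b₁‖+‖b₂‖) = 0.860372, sign → tz>0 ⇒ λ=+0.860372
r₁ = λ·B[:,0] = (+0.87964,-0.29398,+0.37392); r₂ = λ·B[:,1] = (+0.22440,+0.94964,+0.21871)
r₃ = r₁×r₂ = (-0.41939,-0.10848,+0.90130); SVD([r₁ r₂ r₃]) → R = UVᵀ:
  R  [+0.87964 +0.22440 -0.41939]
  R  [-0.29398 +0.94964 -0.10848]
  R  [+0.37392 +0.21871 +0.90130]
t = (+0.03170, +0.00787, +0.86037) m
tr R = 2.730578; θ = arccos((tr R − 1)/2) = 0.525070 rad = 30.084°
axis k = ((R−Rᵀ)₃₂, (R−Rᵀ)₁₃, (R−Rᵀ)₂₁) / (2 sinθ) = (+0.326365, -0.791290, -0.517055)
rvec = θ·k = (+0.171365, -0.415483, -0.271490)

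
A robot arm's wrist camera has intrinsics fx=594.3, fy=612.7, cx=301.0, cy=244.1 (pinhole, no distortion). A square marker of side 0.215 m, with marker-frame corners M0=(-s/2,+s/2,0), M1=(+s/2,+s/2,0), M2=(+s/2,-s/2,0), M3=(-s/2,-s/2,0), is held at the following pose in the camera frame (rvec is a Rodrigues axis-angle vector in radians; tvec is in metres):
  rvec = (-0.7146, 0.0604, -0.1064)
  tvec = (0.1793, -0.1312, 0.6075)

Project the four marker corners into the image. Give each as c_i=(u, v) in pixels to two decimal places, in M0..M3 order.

Intrinsics K: fx=594.3, fy=612.7, cx=301.0, cy=244.1
Marker side s = 0.215 m; corners in marker frame (Z=0):
  M0 = (-0.1075, +0.1075, 0)
  M1 = (+0.1075, +0.1075, 0)
  M2 = (+0.1075, -0.1075, 0)
  M3 = (-0.1075, -0.1075, 0)
rvec = (-0.7146, 0.0604, -0.1064), |rvec| = θ = 0.72500 rad = 41.539°
Rodrigues: sinθ=0.66313, 1−cosθ=0.25150; R = I + sinθ·[k]× + (1−cosθ)·[k]×²:
    [+0.99284 +0.07667 +0.09163]
    [-0.11797 +0.75025 +0.65055]
    [-0.01887 -0.65670 +0.75392]
t = (0.1793, -0.1312, 0.6075) m
M0: Pc = R·M0+t = (+0.08081, -0.03787, +0.53893); u = 594.3·(+0.08081)/0.53893 + 301.0 = 390.1140, v = 612.7·(-0.03787)/0.53893 + 244.1 = 201.0506
M1: Pc = R·M1+t = (+0.29427, -0.06323, +0.53488); u = 594.3·(+0.29427)/0.53488 + 301.0 = 627.9646, v = 612.7·(-0.06323)/0.53488 + 244.1 = 171.6695
M2: Pc = R·M2+t = (+0.27779, -0.22453, +0.67607); u = 594.3·(+0.27779)/0.67607 + 301.0 = 545.1910, v = 612.7·(-0.22453)/0.67607 + 244.1 = 40.6117
M3: Pc = R·M3+t = (+0.06433, -0.19917, +0.68012); u = 594.3·(+0.06433)/0.68012 + 301.0 = 357.2107, v = 612.7·(-0.19917)/0.68012 + 244.1 = 64.6750

c0=(390.11, 201.05) c1=(627.96, 171.67) c2=(545.19, 40.61) c3=(357.21, 64.68)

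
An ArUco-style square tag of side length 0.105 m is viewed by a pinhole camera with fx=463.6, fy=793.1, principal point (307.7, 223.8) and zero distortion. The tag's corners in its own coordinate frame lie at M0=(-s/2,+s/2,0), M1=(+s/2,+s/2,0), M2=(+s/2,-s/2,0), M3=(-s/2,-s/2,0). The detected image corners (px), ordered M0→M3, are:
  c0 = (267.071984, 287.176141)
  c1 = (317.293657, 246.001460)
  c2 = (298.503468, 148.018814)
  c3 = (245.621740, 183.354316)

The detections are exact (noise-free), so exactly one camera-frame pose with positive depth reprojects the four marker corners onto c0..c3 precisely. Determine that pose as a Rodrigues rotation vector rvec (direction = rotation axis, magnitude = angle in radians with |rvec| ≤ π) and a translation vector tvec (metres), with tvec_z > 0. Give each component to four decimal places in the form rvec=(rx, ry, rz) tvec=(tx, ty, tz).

rvec=(0.0970, -0.5530, -0.3602) tvec=(-0.0409, -0.0075, 0.7722)

Intrinsics K: fx=463.6, fy=793.1, cx=307.7, cy=223.8
Marker side s = 0.105 m; corners in marker frame (Z=0):
  M0 = (-0.0525, +0.0525, 0)
  M1 = (+0.0525, +0.0525, 0)
  M2 = (+0.0525, -0.0525, 0)
  M3 = (-0.0525, -0.0525, 0)
Detected image corners:
  c0 = (267.071984, 287.176141) px
  c1 = (317.293657, 246.001460) px
  c2 = (298.503468, 148.018814) px
  c3 = (245.621740, 183.354316) px
Planar DLT: solve 8×8 A·h = b for H (H[2,2]=1):
  H  [+672.04349 +259.10184 +283.11915]
  H  [-225.83923 +1012.06101 +216.13014]
  H  [+0.64240 +0.24070 +1.00000]
B = K⁻¹H; ‖b₁‖=1.294950, ‖b₂‖=1.294950; λ = 2/(‖b₁‖+‖b₂‖) = 0.772231, sign → tz>0 ⇒ λ=+0.772231
r₁ = λ·B[:,0] = (+0.79018,-0.35988,+0.49608); r₂ = λ·B[:,1] = (+0.30822,+0.93298,+0.18588)
r₃ = r₁×r₂ = (-0.52973,+0.00602,+0.84815); SVD([r₁ r₂ r₃]) → R = UVᵀ:
  R  [+0.79018 +0.30822 -0.52973]
  R  [-0.35988 +0.93298 +0.00602]
  R  [+0.49608 +0.18588 +0.84815]
t = (-0.04094, -0.00747, +0.77223) m
tr R = 2.571310; θ = arccos((tr R − 1)/2) = 0.667043 rad = 38.219°
axis k = ((R−Rᵀ)₃₂, (R−Rᵀ)₁₃, (R−Rᵀ)₂₁) / (2 sinθ) = (+0.145357, -0.829047, -0.539956)
rvec = θ·k = (+0.096959, -0.553010, -0.360174)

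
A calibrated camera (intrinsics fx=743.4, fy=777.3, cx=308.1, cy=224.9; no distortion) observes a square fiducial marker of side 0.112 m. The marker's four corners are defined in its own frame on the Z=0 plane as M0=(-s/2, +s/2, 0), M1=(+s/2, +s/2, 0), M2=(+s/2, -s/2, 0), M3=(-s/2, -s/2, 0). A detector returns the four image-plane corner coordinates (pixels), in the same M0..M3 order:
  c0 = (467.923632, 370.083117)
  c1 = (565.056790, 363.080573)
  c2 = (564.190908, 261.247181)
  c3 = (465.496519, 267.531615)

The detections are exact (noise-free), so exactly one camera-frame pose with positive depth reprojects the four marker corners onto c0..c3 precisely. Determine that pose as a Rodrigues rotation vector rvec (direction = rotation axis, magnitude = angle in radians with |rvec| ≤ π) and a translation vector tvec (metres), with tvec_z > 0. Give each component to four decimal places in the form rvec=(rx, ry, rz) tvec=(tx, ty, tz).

Intrinsics K: fx=743.4, fy=777.3, cx=308.1, cy=224.9
Marker side s = 0.112 m; corners in marker frame (Z=0):
  M0 = (-0.0560, +0.0560, 0)
  M1 = (+0.0560, +0.0560, 0)
  M2 = (+0.0560, -0.0560, 0)
  M3 = (-0.0560, -0.0560, 0)
Detected image corners:
  c0 = (467.923632, 370.083117) px
  c1 = (565.056790, 363.080573) px
  c2 = (564.190908, 261.247181) px
  c3 = (465.496519, 267.531615) px
Planar DLT: solve 8×8 A·h = b for H (H[2,2]=1):
  H  [+911.26072 +87.46246 +515.87064]
  H  [-36.65314 +956.95245 +315.87615]
  H  [+0.07192 +0.14116 +1.00000]
B = K⁻¹H; ‖b₁‖=1.200081, ‖b₂‖=1.200082; λ = 2/(‖b₁‖+‖b₂‖) = 0.833277, sign → tz>0 ⇒ λ=+0.833277
r₁ = λ·B[:,0] = (+0.99659,-0.05663,+0.05993); r₂ = λ·B[:,1] = (+0.04929,+0.99183,+0.11762)
r₃ = r₁×r₂ = (-0.06610,-0.11427,+0.99125); SVD([r₁ r₂ r₃]) → R = UVᵀ:
  R  [+0.99659 +0.04929 -0.06610]
  R  [-0.05663 +0.99183 -0.11427]
  R  [+0.05993 +0.11762 +0.99125]
t = (+0.23289, +0.09753, +0.83328) m
tr R = 2.979678; θ = arccos((tr R − 1)/2) = 0.142676 rad = 8.175°
axis k = ((R−Rᵀ)₃₂, (R−Rᵀ)₁₃, (R−Rᵀ)₂₁) / (2 sinθ) = (+0.815409, -0.443155, -0.372453)
rvec = θ·k = (+0.116339, -0.063228, -0.053140)

rvec=(0.1163, -0.0632, -0.0531) tvec=(0.2329, 0.0975, 0.8333)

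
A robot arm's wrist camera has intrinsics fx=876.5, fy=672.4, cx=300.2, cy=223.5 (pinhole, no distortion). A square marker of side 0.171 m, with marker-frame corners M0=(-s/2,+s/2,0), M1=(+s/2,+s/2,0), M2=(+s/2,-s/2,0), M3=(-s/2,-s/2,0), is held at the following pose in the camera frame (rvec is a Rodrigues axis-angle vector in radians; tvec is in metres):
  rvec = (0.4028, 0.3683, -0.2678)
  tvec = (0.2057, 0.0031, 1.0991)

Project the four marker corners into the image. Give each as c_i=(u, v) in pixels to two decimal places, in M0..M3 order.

c0=(418.27, 278.07) c1=(548.94, 262.58) c2=(515.73, 166.39) c3=(380.43, 188.61)

Intrinsics K: fx=876.5, fy=672.4, cx=300.2, cy=223.5
Marker side s = 0.171 m; corners in marker frame (Z=0):
  M0 = (-0.0855, +0.0855, 0)
  M1 = (+0.0855, +0.0855, 0)
  M2 = (+0.0855, -0.0855, 0)
  M3 = (-0.0855, -0.0855, 0)
rvec = (0.4028, 0.3683, -0.2678), |rvec| = θ = 0.60796 rad = 34.833°
Rodrigues: sinθ=0.57119, 1−cosθ=0.17918; R = I + sinθ·[k]× + (1−cosθ)·[k]×²:
    [+0.89947 +0.32352 +0.29373]
    [-0.17969 +0.88658 -0.42626]
    [-0.39832 +0.33063 +0.85559]
t = (0.2057, 0.0031, 1.0991) m
M0: Pc = R·M0+t = (+0.15646, +0.09427, +1.16143); u = 876.5·(+0.15646)/1.16143 + 300.2 = 418.2739, v = 672.4·(+0.09427)/1.16143 + 223.5 = 278.0744
M1: Pc = R·M1+t = (+0.31027, +0.06354, +1.09331); u = 876.5·(+0.31027)/1.09331 + 300.2 = 548.9381, v = 672.4·(+0.06354)/1.09331 + 223.5 = 262.5773
M2: Pc = R·M2+t = (+0.25494, -0.08807, +1.03677); u = 876.5·(+0.25494)/1.03677 + 300.2 = 515.7319, v = 672.4·(-0.08807)/1.03677 + 223.5 = 166.3852
M3: Pc = R·M3+t = (+0.10113, -0.05734, +1.10489); u = 876.5·(+0.10113)/1.10489 + 300.2 = 380.4287, v = 672.4·(-0.05734)/1.10489 + 223.5 = 188.6052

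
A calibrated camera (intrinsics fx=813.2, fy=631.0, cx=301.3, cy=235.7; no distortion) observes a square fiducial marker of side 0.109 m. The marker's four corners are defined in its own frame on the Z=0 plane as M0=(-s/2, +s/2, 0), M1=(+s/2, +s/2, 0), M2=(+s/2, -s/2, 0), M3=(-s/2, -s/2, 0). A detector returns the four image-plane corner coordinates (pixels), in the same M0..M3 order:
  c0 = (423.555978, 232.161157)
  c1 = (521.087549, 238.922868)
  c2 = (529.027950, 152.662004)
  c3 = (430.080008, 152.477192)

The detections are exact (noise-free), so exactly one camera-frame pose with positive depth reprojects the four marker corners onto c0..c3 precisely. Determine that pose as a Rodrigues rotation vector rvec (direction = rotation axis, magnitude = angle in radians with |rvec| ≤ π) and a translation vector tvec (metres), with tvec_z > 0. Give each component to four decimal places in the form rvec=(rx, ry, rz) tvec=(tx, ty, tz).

rvec=(0.0454, 0.6552, 0.0731) tvec=(0.1764, -0.0547, 0.8309)

Intrinsics K: fx=813.2, fy=631.0, cx=301.3, cy=235.7
Marker side s = 0.109 m; corners in marker frame (Z=0):
  M0 = (-0.0545, +0.0545, 0)
  M1 = (+0.0545, +0.0545, 0)
  M2 = (+0.0545, -0.0545, 0)
  M3 = (-0.0545, -0.0545, 0)
Detected image corners:
  c0 = (423.555978, 232.161157) px
  c1 = (521.087549, 238.922868) px
  c2 = (529.027950, 152.662004) px
  c3 = (430.080008, 152.477192) px
Planar DLT: solve 8×8 A·h = b for H (H[2,2]=1):
  H  [+553.58291 -28.73424 +473.96684]
  H  [-109.76345 +775.24569 +194.16414]
  H  [-0.73050 +0.07849 +1.00000]
B = K⁻¹H; ‖b₁‖=1.203570, ‖b₂‖=1.203570; λ = 2/(‖b₁‖+‖b₂‖) = 0.830862, sign → tz>0 ⇒ λ=+0.830862
r₁ = λ·B[:,0] = (+0.79049,+0.08218,-0.60694); r₂ = λ·B[:,1] = (-0.05352,+0.99643,+0.06522)
r₃ = r₁×r₂ = (+0.61014,-0.01907,+0.79207); SVD([r₁ r₂ r₃]) → R = UVᵀ:
  R  [+0.79049 -0.05352 +0.61014]
  R  [+0.08218 +0.99643 -0.01907]
  R  [-0.60694 +0.06522 +0.79207]
t = (+0.17642, -0.05469, +0.83086) m
tr R = 2.578985; θ = arccos((tr R − 1)/2) = 0.660814 rad = 37.862°
axis k = ((R−Rᵀ)₃₂, (R−Rᵀ)₁₃, (R−Rᵀ)₂₁) / (2 sinθ) = (+0.068663, +0.991496, +0.110553)
rvec = θ·k = (+0.045373, +0.655195, +0.073055)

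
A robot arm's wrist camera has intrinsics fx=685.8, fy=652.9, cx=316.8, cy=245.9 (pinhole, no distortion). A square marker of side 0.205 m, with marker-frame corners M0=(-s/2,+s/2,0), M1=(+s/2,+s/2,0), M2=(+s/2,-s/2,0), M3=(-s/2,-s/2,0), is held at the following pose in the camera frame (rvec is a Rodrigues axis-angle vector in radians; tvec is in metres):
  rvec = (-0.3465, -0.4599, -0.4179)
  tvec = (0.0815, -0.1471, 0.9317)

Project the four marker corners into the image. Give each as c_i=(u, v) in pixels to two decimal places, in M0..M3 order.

c0=(352.85, 224.91) c1=(468.54, 184.24) c2=(397.23, 72.74) c3=(279.52, 98.90)

Intrinsics K: fx=685.8, fy=652.9, cx=316.8, cy=245.9
Marker side s = 0.205 m; corners in marker frame (Z=0):
  M0 = (-0.1025, +0.1025, 0)
  M1 = (+0.1025, +0.1025, 0)
  M2 = (+0.1025, -0.1025, 0)
  M3 = (-0.1025, -0.1025, 0)
rvec = (-0.3465, -0.4599, -0.4179), |rvec| = θ = 0.71148 rad = 40.765°
Rodrigues: sinθ=0.65296, 1−cosθ=0.24261; R = I + sinθ·[k]× + (1−cosθ)·[k]×²:
    [+0.81493 +0.45990 -0.35267]
    [-0.30715 +0.85876 +0.41011]
    [+0.49147 -0.22589 +0.84109]
t = (0.0815, -0.1471, 0.9317) m
M0: Pc = R·M0+t = (+0.04511, -0.02759, +0.85817); u = 685.8·(+0.04511)/0.85817 + 316.8 = 352.8482, v = 652.9·(-0.02759)/0.85817 + 245.9 = 224.9064
M1: Pc = R·M1+t = (+0.21217, -0.09056, +0.95892); u = 685.8·(+0.21217)/0.95892 + 316.8 = 468.5395, v = 652.9·(-0.09056)/0.95892 + 245.9 = 184.2405
M2: Pc = R·M2+t = (+0.11789, -0.26661, +1.00523); u = 685.8·(+0.11789)/1.00523 + 316.8 = 397.2293, v = 652.9·(-0.26661)/1.00523 + 245.9 = 72.7384
M3: Pc = R·M3+t = (-0.04917, -0.20364, +0.90448); u = 685.8·(-0.04917)/0.90448 + 316.8 = 279.5178, v = 652.9·(-0.20364)/0.90448 + 245.9 = 98.9019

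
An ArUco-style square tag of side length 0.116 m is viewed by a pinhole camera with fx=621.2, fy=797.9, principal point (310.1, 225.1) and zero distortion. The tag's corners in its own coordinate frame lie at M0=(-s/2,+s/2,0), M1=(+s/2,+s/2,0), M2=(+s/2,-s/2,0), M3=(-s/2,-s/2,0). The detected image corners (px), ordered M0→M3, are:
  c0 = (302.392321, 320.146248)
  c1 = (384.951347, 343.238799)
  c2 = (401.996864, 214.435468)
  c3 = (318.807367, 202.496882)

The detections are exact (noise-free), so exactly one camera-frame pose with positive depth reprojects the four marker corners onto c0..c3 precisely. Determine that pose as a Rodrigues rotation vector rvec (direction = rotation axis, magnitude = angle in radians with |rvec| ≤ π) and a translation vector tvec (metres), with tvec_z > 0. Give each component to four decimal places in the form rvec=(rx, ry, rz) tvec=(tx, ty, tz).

rvec=(-0.1181, 0.5997, 0.1522) tvec=(0.0479, 0.0412, 0.7419)

Intrinsics K: fx=621.2, fy=797.9, cx=310.1, cy=225.1
Marker side s = 0.116 m; corners in marker frame (Z=0):
  M0 = (-0.0580, +0.0580, 0)
  M1 = (+0.0580, +0.0580, 0)
  M2 = (+0.0580, -0.0580, 0)
  M3 = (-0.0580, -0.0580, 0)
Detected image corners:
  c0 = (302.392321, 320.146248) px
  c1 = (384.951347, 343.238799) px
  c2 = (401.996864, 214.435468) px
  c3 = (318.807367, 202.496882) px
Planar DLT: solve 8×8 A·h = b for H (H[2,2]=1):
  H  [+444.22148 -175.57012 +350.23551]
  H  [-56.56763 +1036.01635 +269.37004]
  H  [-0.76761 -0.08938 +1.00000]
B = K⁻¹H; ‖b₁‖=1.347840, ‖b₂‖=1.347840; λ = 2/(‖b₁‖+‖b₂‖) = 0.741928, sign → tz>0 ⇒ λ=+0.741928
r₁ = λ·B[:,0] = (+0.81485,+0.10807,-0.56951); r₂ = λ·B[:,1] = (-0.17659,+0.98205,-0.06631)
r₃ = r₁×r₂ = (+0.55212,+0.15460,+0.81931); SVD([r₁ r₂ r₃]) → R = UVᵀ:
  R  [+0.81485 -0.17659 +0.55212]
  R  [+0.10807 +0.98205 +0.15460]
  R  [-0.56951 -0.06631 +0.81931]
t = (+0.04794, +0.04116, +0.74193) m
tr R = 2.616205; θ = arccos((tr R − 1)/2) = 0.629873 rad = 36.089°
axis k = ((R−Rᵀ)₃₂, (R−Rᵀ)₁₃, (R−Rᵀ)₂₁) / (2 sinθ) = (-0.187521, +0.952078, +0.241627)
rvec = θ·k = (-0.118115, +0.599688, +0.152194)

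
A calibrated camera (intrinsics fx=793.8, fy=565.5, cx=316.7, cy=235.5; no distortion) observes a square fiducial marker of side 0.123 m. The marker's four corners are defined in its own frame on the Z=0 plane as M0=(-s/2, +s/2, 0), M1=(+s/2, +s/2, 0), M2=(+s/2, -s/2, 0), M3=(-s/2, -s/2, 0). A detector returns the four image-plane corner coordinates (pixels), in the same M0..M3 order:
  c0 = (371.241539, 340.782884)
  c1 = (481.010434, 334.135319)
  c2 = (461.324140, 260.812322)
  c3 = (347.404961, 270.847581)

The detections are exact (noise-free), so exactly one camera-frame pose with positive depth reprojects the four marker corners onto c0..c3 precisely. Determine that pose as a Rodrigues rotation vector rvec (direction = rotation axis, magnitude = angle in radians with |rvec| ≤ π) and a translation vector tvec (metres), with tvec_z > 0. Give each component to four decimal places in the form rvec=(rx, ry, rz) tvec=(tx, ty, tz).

rvec=(0.3551, 0.2704, -0.1912) tvec=(0.1055, 0.1017, 0.8582)

Intrinsics K: fx=793.8, fy=565.5, cx=316.7, cy=235.5
Marker side s = 0.123 m; corners in marker frame (Z=0):
  M0 = (-0.0615, +0.0615, 0)
  M1 = (+0.0615, +0.0615, 0)
  M2 = (+0.0615, -0.0615, 0)
  M3 = (-0.0615, -0.0615, 0)
Detected image corners:
  c0 = (371.241539, 340.782884) px
  c1 = (481.010434, 334.135319) px
  c2 = (461.324140, 260.812322) px
  c3 = (347.404961, 270.847581) px
Planar DLT: solve 8×8 A·h = b for H (H[2,2]=1):
  H  [+767.05555 +330.15408 +414.31667]
  H  [-170.55779 +693.11540 +302.54307]
  H  [-0.34164 +0.36816 +1.00000]
B = K⁻¹H; ‖b₁‖=1.165270, ‖b₂‖=1.165270; λ = 2/(‖b₁‖+‖b₂‖) = 0.858170, sign → tz>0 ⇒ λ=+0.858170
r₁ = λ·B[:,0] = (+0.94623,-0.13673,-0.29318); r₂ = λ·B[:,1] = (+0.23087,+0.92026,+0.31595)
r₃ = r₁×r₂ = (+0.22660,-0.36665,+0.90234); SVD([r₁ r₂ r₃]) → R = UVᵀ:
  R  [+0.94623 +0.23087 +0.22660]
  R  [-0.13673 +0.92026 -0.36665]
  R  [-0.29318 +0.31595 +0.90234]
t = (+0.10553, +0.10174, +0.85817) m
tr R = 2.768829; θ = arccos((tr R − 1)/2) = 0.485559 rad = 27.820°
axis k = ((R−Rᵀ)₃₂, (R−Rᵀ)₁₃, (R−Rᵀ)₂₁) / (2 sinθ) = (+0.731291, +0.556873, -0.393836)
rvec = θ·k = (+0.355085, +0.270394, -0.191231)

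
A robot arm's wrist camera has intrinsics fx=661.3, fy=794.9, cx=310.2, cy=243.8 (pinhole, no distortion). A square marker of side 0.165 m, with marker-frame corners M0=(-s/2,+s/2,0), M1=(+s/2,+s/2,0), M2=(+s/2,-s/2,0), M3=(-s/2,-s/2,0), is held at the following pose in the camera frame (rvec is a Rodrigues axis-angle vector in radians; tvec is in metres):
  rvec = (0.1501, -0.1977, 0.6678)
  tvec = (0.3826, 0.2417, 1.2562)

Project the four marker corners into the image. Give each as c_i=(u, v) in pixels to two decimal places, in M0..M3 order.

Intrinsics K: fx=661.3, fy=794.9, cx=310.2, cy=243.8
Marker side s = 0.165 m; corners in marker frame (Z=0):
  M0 = (-0.0825, +0.0825, 0)
  M1 = (+0.0825, +0.0825, 0)
  M2 = (+0.0825, -0.0825, 0)
  M3 = (-0.0825, -0.0825, 0)
rvec = (0.1501, -0.1977, 0.6678), |rvec| = θ = 0.71244 rad = 40.820°
Rodrigues: sinθ=0.65368, 1−cosθ=0.24323; R = I + sinθ·[k]× + (1−cosθ)·[k]×²:
    [+0.76757 -0.62694 -0.13336]
    [+0.59850 +0.77550 -0.20099]
    [+0.22943 +0.07445 +0.97047]
t = (0.3826, 0.2417, 1.2562) m
M0: Pc = R·M0+t = (+0.26755, +0.25630, +1.24341); u = 661.3·(+0.26755)/1.24341 + 310.2 = 452.4959, v = 794.9·(+0.25630)/1.24341 + 243.8 = 407.6508
M1: Pc = R·M1+t = (+0.39420, +0.35506, +1.28127); u = 661.3·(+0.39420)/1.28127 + 310.2 = 513.6584, v = 794.9·(+0.35506)/1.28127 + 243.8 = 464.0762
M2: Pc = R·M2+t = (+0.49765, +0.22710, +1.26899); u = 661.3·(+0.49765)/1.26899 + 310.2 = 569.5363, v = 794.9·(+0.22710)/1.26899 + 243.8 = 386.0555
M3: Pc = R·M3+t = (+0.37100, +0.12834, +1.23113); u = 661.3·(+0.37100)/1.23113 + 310.2 = 509.4816, v = 794.9·(+0.12834)/1.23113 + 243.8 = 326.6681

c0=(452.50, 407.65) c1=(513.66, 464.08) c2=(569.54, 386.06) c3=(509.48, 326.67)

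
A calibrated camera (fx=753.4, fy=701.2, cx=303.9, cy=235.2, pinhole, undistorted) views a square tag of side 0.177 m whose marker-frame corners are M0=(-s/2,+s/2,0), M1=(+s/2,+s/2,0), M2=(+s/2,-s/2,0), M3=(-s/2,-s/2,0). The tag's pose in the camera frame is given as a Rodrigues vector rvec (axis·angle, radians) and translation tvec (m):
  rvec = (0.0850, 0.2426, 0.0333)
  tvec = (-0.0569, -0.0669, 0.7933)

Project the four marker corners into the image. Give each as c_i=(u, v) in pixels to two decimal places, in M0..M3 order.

Intrinsics K: fx=753.4, fy=701.2, cx=303.9, cy=235.2
Marker side s = 0.177 m; corners in marker frame (Z=0):
  M0 = (-0.0885, +0.0885, 0)
  M1 = (+0.0885, +0.0885, 0)
  M2 = (+0.0885, -0.0885, 0)
  M3 = (-0.0885, -0.0885, 0)
rvec = (0.0850, 0.2426, 0.0333), |rvec| = θ = 0.25921 rad = 14.852°
Rodrigues: sinθ=0.25631, 1−cosθ=0.03341; R = I + sinθ·[k]× + (1−cosθ)·[k]×²:
    [+0.97019 -0.02268 +0.24130]
    [+0.04318 +0.99586 -0.08003]
    [-0.23849 +0.08807 +0.96714]
t = (-0.0569, -0.0669, 0.7933) m
M0: Pc = R·M0+t = (-0.14477, +0.01741, +0.82220); u = 753.4·(-0.14477)/0.82220 + 303.9 = 171.2457, v = 701.2·(+0.01741)/0.82220 + 235.2 = 250.0493
M1: Pc = R·M1+t = (+0.02695, +0.02505, +0.77999); u = 753.4·(+0.02695)/0.77999 + 303.9 = 329.9358, v = 701.2·(+0.02505)/0.77999 + 235.2 = 257.7240
M2: Pc = R·M2+t = (+0.03097, -0.15121, +0.76440); u = 753.4·(+0.03097)/0.76440 + 303.9 = 334.4226, v = 701.2·(-0.15121)/0.76440 + 235.2 = 96.4903
M3: Pc = R·M3+t = (-0.14075, -0.15885, +0.80661); u = 753.4·(-0.14075)/0.80661 + 303.9 = 172.4309, v = 701.2·(-0.15885)/0.80661 + 235.2 = 97.1051

c0=(171.25, 250.05) c1=(329.94, 257.72) c2=(334.42, 96.49) c3=(172.43, 97.11)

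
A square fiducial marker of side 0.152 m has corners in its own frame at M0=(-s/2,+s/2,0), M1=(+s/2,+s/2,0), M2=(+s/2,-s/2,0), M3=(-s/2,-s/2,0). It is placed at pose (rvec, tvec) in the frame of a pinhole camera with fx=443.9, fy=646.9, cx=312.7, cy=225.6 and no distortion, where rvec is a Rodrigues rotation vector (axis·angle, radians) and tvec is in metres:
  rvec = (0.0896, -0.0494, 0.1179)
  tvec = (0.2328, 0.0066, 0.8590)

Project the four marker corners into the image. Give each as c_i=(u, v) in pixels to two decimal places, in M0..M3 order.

Intrinsics K: fx=443.9, fy=646.9, cx=312.7, cy=225.6
Marker side s = 0.152 m; corners in marker frame (Z=0):
  M0 = (-0.0760, +0.0760, 0)
  M1 = (+0.0760, +0.0760, 0)
  M2 = (+0.0760, -0.0760, 0)
  M3 = (-0.0760, -0.0760, 0)
rvec = (0.0896, -0.0494, 0.1179), |rvec| = θ = 0.15611 rad = 8.944°
Rodrigues: sinθ=0.15547, 1−cosθ=0.01216; R = I + sinθ·[k]× + (1−cosθ)·[k]×²:
    [+0.99185 -0.11963 -0.04393]
    [+0.11521 +0.98906 -0.09214]
    [+0.05447 +0.08633 +0.99478]
t = (0.2328, 0.0066, 0.8590) m
M0: Pc = R·M0+t = (+0.14833, +0.07301, +0.86142); u = 443.9·(+0.14833)/0.86142 + 312.7 = 389.1350, v = 646.9·(+0.07301)/0.86142 + 225.6 = 280.4298
M1: Pc = R·M1+t = (+0.29909, +0.09052, +0.86970); u = 443.9·(+0.29909)/0.86970 + 312.7 = 465.3563, v = 646.9·(+0.09052)/0.86970 + 225.6 = 292.9339
M2: Pc = R·M2+t = (+0.31727, -0.05981, +0.85658); u = 443.9·(+0.31727)/0.85658 + 312.7 = 477.1182, v = 646.9·(-0.05981)/0.85658 + 225.6 = 180.4290
M3: Pc = R·M3+t = (+0.16651, -0.07732, +0.84830); u = 443.9·(+0.16651)/0.84830 + 312.7 = 399.8326, v = 646.9·(-0.07732)/0.84830 + 225.6 = 166.6334

c0=(389.13, 280.43) c1=(465.36, 292.93) c2=(477.12, 180.43) c3=(399.83, 166.63)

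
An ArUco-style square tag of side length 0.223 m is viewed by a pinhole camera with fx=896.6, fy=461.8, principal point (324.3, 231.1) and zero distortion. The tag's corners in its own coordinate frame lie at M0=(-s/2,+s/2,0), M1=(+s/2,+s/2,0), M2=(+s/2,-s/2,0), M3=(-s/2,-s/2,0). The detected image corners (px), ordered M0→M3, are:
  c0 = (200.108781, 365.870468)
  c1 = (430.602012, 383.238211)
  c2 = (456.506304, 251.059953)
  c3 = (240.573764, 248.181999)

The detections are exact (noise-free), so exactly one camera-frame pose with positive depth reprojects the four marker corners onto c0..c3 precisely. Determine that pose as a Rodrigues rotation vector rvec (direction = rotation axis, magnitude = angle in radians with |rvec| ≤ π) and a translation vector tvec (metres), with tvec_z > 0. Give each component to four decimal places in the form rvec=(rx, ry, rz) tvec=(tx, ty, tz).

Intrinsics K: fx=896.6, fy=461.8, cx=324.3, cy=231.1
Marker side s = 0.223 m; corners in marker frame (Z=0):
  M0 = (-0.1115, +0.1115, 0)
  M1 = (+0.1115, +0.1115, 0)
  M2 = (+0.1115, -0.1115, 0)
  M3 = (-0.1115, -0.1115, 0)
Detected image corners:
  c0 = (200.108781, 365.870468) px
  c1 = (430.602012, 383.238211) px
  c2 = (456.506304, 251.059953) px
  c3 = (240.573764, 248.181999) px
Planar DLT: solve 8×8 A·h = b for H (H[2,2]=1):
  H  [+836.81061 -271.90254 +326.52020]
  H  [-109.00265 +444.41315 +309.26555]
  H  [-0.49048 -0.36544 +1.00000]
B = K⁻¹H; ‖b₁‖=1.214233, ‖b₂‖=1.214233; λ = 2/(‖b₁‖+‖b₂‖) = 0.823565, sign → tz>0 ⇒ λ=+0.823565
r₁ = λ·B[:,0] = (+0.91475,+0.00775,-0.40394); r₂ = λ·B[:,1] = (-0.14090,+0.94317,-0.30096)
r₃ = r₁×r₂ = (+0.37865,+0.33222,+0.86386); SVD([r₁ r₂ r₃]) → R = UVᵀ:
  R  [+0.91475 -0.14090 +0.37865]
  R  [+0.00775 +0.94317 +0.33222]
  R  [-0.40394 -0.30096 +0.86386]
t = (+0.00204, +0.13940, +0.82356) m
tr R = 2.721780; θ = arccos((tr R − 1)/2) = 0.533780 rad = 30.583°
axis k = ((R−Rᵀ)₃₂, (R−Rᵀ)₁₃, (R−Rᵀ)₂₁) / (2 sinθ) = (-0.622244, +0.769073, +0.146080)
rvec = θ·k = (-0.332141, +0.410516, +0.077975)

rvec=(-0.3321, 0.4105, 0.0780) tvec=(0.0020, 0.1394, 0.8236)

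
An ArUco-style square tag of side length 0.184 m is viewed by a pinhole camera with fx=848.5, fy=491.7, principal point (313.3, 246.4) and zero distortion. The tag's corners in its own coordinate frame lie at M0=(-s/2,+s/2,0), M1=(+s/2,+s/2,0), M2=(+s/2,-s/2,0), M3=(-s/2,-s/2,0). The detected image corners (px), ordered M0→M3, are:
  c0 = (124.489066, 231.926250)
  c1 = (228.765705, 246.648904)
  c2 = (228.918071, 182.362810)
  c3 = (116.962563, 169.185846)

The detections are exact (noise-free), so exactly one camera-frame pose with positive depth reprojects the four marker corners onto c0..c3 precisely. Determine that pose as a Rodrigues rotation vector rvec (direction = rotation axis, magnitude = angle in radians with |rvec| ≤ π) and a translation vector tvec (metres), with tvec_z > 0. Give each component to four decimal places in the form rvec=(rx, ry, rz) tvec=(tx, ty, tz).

Intrinsics K: fx=848.5, fy=491.7, cx=313.3, cy=246.4
Marker side s = 0.184 m; corners in marker frame (Z=0):
  M0 = (-0.0920, +0.0920, 0)
  M1 = (+0.0920, +0.0920, 0)
  M2 = (+0.0920, -0.0920, 0)
  M3 = (-0.0920, -0.0920, 0)
Detected image corners:
  c0 = (124.489066, 231.926250) px
  c1 = (228.765705, 246.648904) px
  c2 = (228.918071, 182.362810) px
  c3 = (116.962563, 169.185846) px
Planar DLT: solve 8×8 A·h = b for H (H[2,2]=1):
  H  [+548.61003 +89.22856 +173.76301]
  H  [+30.58304 +426.75119 +208.54016]
  H  [-0.21868 +0.39346 +1.00000]
B = K⁻¹H; ‖b₁‖=0.778660, ‖b₂‖=0.778660; λ = 2/(‖b₁‖+‖b₂‖) = 1.284257, sign → tz>0 ⇒ λ=+1.284257
r₁ = λ·B[:,0] = (+0.93405,+0.22061,-0.28084); r₂ = λ·B[:,1] = (-0.05153,+0.86140,+0.50530)
r₃ = r₁×r₂ = (+0.35340,-0.45751,+0.81596); SVD([r₁ r₂ r₃]) → R = UVᵀ:
  R  [+0.93405 -0.05153 +0.35340]
  R  [+0.22061 +0.86140 -0.45751]
  R  [-0.28084 +0.50530 +0.81596]
t = (-0.21120, -0.09889, +1.28426) m
tr R = 2.611419; θ = arccos((tr R − 1)/2) = 0.633924 rad = 36.321°
axis k = ((R−Rᵀ)₃₂, (R−Rᵀ)₁₃, (R−Rᵀ)₂₁) / (2 sinθ) = (+0.812760, +0.535394, +0.229727)
rvec = θ·k = (+0.515228, +0.339399, +0.145630)

rvec=(0.5152, 0.3394, 0.1456) tvec=(-0.2112, -0.0989, 1.2843)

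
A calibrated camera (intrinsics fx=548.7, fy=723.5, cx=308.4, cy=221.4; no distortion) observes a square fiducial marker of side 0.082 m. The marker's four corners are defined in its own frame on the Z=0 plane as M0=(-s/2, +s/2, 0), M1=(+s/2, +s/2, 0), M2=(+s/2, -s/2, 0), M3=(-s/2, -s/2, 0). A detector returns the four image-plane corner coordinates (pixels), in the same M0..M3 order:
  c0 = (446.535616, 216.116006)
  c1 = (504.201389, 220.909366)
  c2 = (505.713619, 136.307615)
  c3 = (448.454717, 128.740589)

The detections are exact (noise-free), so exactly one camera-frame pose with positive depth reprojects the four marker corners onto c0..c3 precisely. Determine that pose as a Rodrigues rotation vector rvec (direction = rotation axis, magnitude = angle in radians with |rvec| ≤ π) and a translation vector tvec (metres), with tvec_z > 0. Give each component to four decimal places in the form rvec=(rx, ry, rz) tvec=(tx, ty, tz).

Intrinsics K: fx=548.7, fy=723.5, cx=308.4, cy=221.4
Marker side s = 0.082 m; corners in marker frame (Z=0):
  M0 = (-0.0410, +0.0410, 0)
  M1 = (+0.0410, +0.0410, 0)
  M2 = (+0.0410, -0.0410, 0)
  M3 = (-0.0410, -0.0410, 0)
Detected image corners:
  c0 = (446.535616, 216.116006) px
  c1 = (504.201389, 220.909366) px
  c2 = (505.713619, 136.307615) px
  c3 = (448.454717, 128.740589) px
Planar DLT: solve 8×8 A·h = b for H (H[2,2]=1):
  H  [+890.63311 -56.33477 +476.69864]
  H  [+145.40234 +1035.29836 +175.43768]
  H  [+0.39872 -0.07444 +1.00000]
B = K⁻¹H; ‖b₁‖=1.456915, ‖b₂‖=1.456915; λ = 2/(‖b₁‖+‖b₂‖) = 0.686382, sign → tz>0 ⇒ λ=+0.686382
r₁ = λ·B[:,0] = (+0.96029,+0.05420,+0.27367); r₂ = λ·B[:,1] = (-0.04175,+0.99782,-0.05110)
r₃ = r₁×r₂ = (-0.27585,+0.03764,+0.96046); SVD([r₁ r₂ r₃]) → R = UVᵀ:
  R  [+0.96029 -0.04175 -0.27585]
  R  [+0.05420 +0.99782 +0.03764]
  R  [+0.27367 -0.05110 +0.96046]
t = (+0.21053, -0.04360, +0.68638) m
tr R = 2.918580; θ = arccos((tr R − 1)/2) = 0.286320 rad = 16.405°
axis k = ((R−Rᵀ)₃₂, (R−Rᵀ)₁₃, (R−Rᵀ)₂₁) / (2 sinθ) = (-0.157105, -0.972864, +0.169862)
rvec = θ·k = (-0.044982, -0.278550, +0.048635)

rvec=(-0.0450, -0.2786, 0.0486) tvec=(0.2105, -0.0436, 0.6864)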